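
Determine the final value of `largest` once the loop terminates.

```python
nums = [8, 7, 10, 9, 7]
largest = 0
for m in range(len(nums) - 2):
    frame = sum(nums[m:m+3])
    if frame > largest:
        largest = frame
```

Let's trace through this code step by step.

Initialize: nums = [8, 7, 10, 9, 7]
Initialize: largest = 0
Entering loop: for m in range(len(nums) - 2):
After iteration 1: m = 0, largest = 25, frame = 25
After iteration 2: m = 1, largest = 26, frame = 26
After iteration 3: m = 2, largest = 26, frame = 26
Loop ends.

Final answer: 26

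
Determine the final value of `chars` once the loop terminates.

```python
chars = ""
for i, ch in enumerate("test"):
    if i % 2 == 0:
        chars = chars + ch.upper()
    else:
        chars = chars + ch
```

Let's trace through this code step by step.

Initialize: chars = ''
Entering loop: for i, ch in enumerate("test"):
After iteration 1: i = 0, ch = 't', chars = 'T'
After iteration 2: i = 1, ch = 'e', chars = 'Te'
After iteration 3: i = 2, ch = 's', chars = 'TeS'
After iteration 4: i = 3, ch = 't', chars = 'TeSt'
Loop ends.

Final answer: 'TeSt'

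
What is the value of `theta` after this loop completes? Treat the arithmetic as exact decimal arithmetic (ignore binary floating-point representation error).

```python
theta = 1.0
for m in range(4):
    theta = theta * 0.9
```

Let's trace through this code step by step.

Initialize: theta = 1.0
Entering loop: for m in range(4):
After iteration 1: m = 0, theta = 0.9
After iteration 2: m = 1, theta = 0.81
After iteration 3: m = 2, theta = 0.729
After iteration 4: m = 3, theta = 0.6561
Loop ends.

Final answer: 0.6561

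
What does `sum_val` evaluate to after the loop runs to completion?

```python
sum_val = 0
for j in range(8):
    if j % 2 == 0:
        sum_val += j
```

Let's trace through this code step by step.

Initialize: sum_val = 0
Entering loop: for j in range(8):
After iteration 1: j = 0, sum_val = 0
After iteration 2: j = 1, sum_val = 0
After iteration 3: j = 2, sum_val = 2
After iteration 4: j = 3, sum_val = 2
After iteration 5: j = 4, sum_val = 6
After iteration 6: j = 5, sum_val = 6
After iteration 7: j = 6, sum_val = 12
After iteration 8: j = 7, sum_val = 12
Loop ends.

Final answer: 12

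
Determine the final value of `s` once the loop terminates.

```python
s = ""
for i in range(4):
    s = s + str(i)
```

Let's trace through this code step by step.

Initialize: s = ''
Entering loop: for i in range(4):
After iteration 1: i = 0, s = '0'
After iteration 2: i = 1, s = '01'
After iteration 3: i = 2, s = '012'
After iteration 4: i = 3, s = '0123'
Loop ends.

Final answer: '0123'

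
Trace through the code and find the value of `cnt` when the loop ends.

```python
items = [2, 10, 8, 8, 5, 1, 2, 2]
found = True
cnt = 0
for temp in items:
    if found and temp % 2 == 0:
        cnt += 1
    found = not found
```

Let's trace through this code step by step.

Initialize: items = [2, 10, 8, 8, 5, 1, 2, 2]
Initialize: found = True
Initialize: cnt = 0
Entering loop: for temp in items:
After iteration 1: temp = 2, found = False, cnt = 1
After iteration 2: temp = 10, found = True, cnt = 1
After iteration 3: temp = 8, found = False, cnt = 2
After iteration 4: temp = 8, found = True, cnt = 2
After iteration 5: temp = 5, found = False, cnt = 2
After iteration 6: temp = 1, found = True, cnt = 2
After iteration 7: temp = 2, found = False, cnt = 3
After iteration 8: temp = 2, found = True, cnt = 3
Loop ends.

Final answer: 3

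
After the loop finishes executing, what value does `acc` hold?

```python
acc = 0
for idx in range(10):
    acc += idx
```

Let's trace through this code step by step.

Initialize: acc = 0
Entering loop: for idx in range(10):
After iteration 1: idx = 0, acc = 0
After iteration 2: idx = 1, acc = 1
After iteration 3: idx = 2, acc = 3
After iteration 4: idx = 3, acc = 6
After iteration 5: idx = 4, acc = 10
After iteration 6: idx = 5, acc = 15
After iteration 7: idx = 6, acc = 21
After iteration 8: idx = 7, acc = 28
After iteration 9: idx = 8, acc = 36
After iteration 10: idx = 9, acc = 45
Loop ends.

Final answer: 45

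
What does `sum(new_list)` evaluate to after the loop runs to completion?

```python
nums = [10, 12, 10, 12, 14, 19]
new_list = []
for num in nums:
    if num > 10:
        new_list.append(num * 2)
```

Let's trace through this code step by step.

Initialize: nums = [10, 12, 10, 12, 14, 19]
Initialize: new_list = []
Entering loop: for num in nums:
After iteration 1: num = 10, new_list = []
After iteration 2: num = 12, new_list = [24]
After iteration 3: num = 10, new_list = [24]
After iteration 4: num = 12, new_list = [24, 24]
After iteration 5: num = 14, new_list = [24, 24, 28]
After iteration 6: num = 19, new_list = [24, 24, 28, 38]
Loop ends.
sum(new_list) = 114

Final answer: 114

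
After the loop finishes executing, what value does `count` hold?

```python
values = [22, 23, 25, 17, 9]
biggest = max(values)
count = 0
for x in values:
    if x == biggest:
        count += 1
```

Let's trace through this code step by step.

Initialize: values = [22, 23, 25, 17, 9]
Initialize: biggest = 25
Initialize: count = 0
Entering loop: for x in values:
After iteration 1: x = 22, count = 0
After iteration 2: x = 23, count = 0
After iteration 3: x = 25, count = 1
After iteration 4: x = 17, count = 1
After iteration 5: x = 9, count = 1
Loop ends.

Final answer: 1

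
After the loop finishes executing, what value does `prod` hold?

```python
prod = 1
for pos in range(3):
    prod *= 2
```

Let's trace through this code step by step.

Initialize: prod = 1
Entering loop: for pos in range(3):
After iteration 1: pos = 0, prod = 2
After iteration 2: pos = 1, prod = 4
After iteration 3: pos = 2, prod = 8
Loop ends.

Final answer: 8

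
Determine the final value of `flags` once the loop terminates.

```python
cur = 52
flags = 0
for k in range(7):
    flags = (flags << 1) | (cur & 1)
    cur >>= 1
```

Let's trace through this code step by step.

Initialize: cur = 52
Initialize: flags = 0
Entering loop: for k in range(7):
After iteration 1: k = 0, cur = 26, flags = 0
After iteration 2: k = 1, cur = 13, flags = 0
After iteration 3: k = 2, cur = 6, flags = 1
After iteration 4: k = 3, cur = 3, flags = 2
After iteration 5: k = 4, cur = 1, flags = 5
After iteration 6: k = 5, cur = 0, flags = 11
After iteration 7: k = 6, cur = 0, flags = 22
Loop ends.

Final answer: 22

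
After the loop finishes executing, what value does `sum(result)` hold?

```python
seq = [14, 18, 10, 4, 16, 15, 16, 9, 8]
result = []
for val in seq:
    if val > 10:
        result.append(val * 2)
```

Let's trace through this code step by step.

Initialize: seq = [14, 18, 10, 4, 16, 15, 16, 9, 8]
Initialize: result = []
Entering loop: for val in seq:
After iteration 1: val = 14, result = [28]
After iteration 2: val = 18, result = [28, 36]
After iteration 3: val = 10, result = [28, 36]
After iteration 4: val = 4, result = [28, 36]
After iteration 5: val = 16, result = [28, 36, 32]
After iteration 6: val = 15, result = [28, 36, 32, 30]
After iteration 7: val = 16, result = [28, 36, 32, 30, 32]
After iteration 8: val = 9, result = [28, 36, 32, 30, 32]
After iteration 9: val = 8, result = [28, 36, 32, 30, 32]
Loop ends.
sum(result) = 158

Final answer: 158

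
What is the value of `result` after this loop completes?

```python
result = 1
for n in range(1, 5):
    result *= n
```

Let's trace through this code step by step.

Initialize: result = 1
Entering loop: for n in range(1, 5):
After iteration 1: n = 1, result = 1
After iteration 2: n = 2, result = 2
After iteration 3: n = 3, result = 6
After iteration 4: n = 4, result = 24
Loop ends.

Final answer: 24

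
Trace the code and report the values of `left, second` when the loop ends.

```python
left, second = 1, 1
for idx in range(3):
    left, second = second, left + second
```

Let's trace through this code step by step.

Initialize: left = 1
Initialize: second = 1
Entering loop: for idx in range(3):
After iteration 1: idx = 0, left = 1, second = 2
After iteration 2: idx = 1, left = 2, second = 3
After iteration 3: idx = 2, left = 3, second = 5
Loop ends.

Final answer: 3, 5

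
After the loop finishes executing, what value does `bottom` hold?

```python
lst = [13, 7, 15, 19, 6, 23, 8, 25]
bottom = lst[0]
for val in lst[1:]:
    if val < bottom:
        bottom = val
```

Let's trace through this code step by step.

Initialize: lst = [13, 7, 15, 19, 6, 23, 8, 25]
Initialize: bottom = 13
Entering loop: for val in lst[1:]:
After iteration 1: val = 7, bottom = 7
After iteration 2: val = 15, bottom = 7
After iteration 3: val = 19, bottom = 7
After iteration 4: val = 6, bottom = 6
After iteration 5: val = 23, bottom = 6
After iteration 6: val = 8, bottom = 6
After iteration 7: val = 25, bottom = 6
Loop ends.

Final answer: 6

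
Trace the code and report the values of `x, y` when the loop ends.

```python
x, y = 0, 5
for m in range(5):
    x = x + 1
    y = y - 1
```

Let's trace through this code step by step.

Initialize: x = 0
Initialize: y = 5
Entering loop: for m in range(5):
After iteration 1: m = 0, x = 1, y = 4
After iteration 2: m = 1, x = 2, y = 3
After iteration 3: m = 2, x = 3, y = 2
After iteration 4: m = 3, x = 4, y = 1
After iteration 5: m = 4, x = 5, y = 0
Loop ends.

Final answer: 5, 0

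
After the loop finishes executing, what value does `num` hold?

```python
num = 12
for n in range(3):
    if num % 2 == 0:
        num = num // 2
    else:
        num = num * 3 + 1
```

Let's trace through this code step by step.

Initialize: num = 12
Entering loop: for n in range(3):
After iteration 1: n = 0, num = 6
After iteration 2: n = 1, num = 3
After iteration 3: n = 2, num = 10
Loop ends.

Final answer: 10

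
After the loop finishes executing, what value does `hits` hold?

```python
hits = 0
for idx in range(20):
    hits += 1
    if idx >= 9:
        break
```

Let's trace through this code step by step.

Initialize: hits = 0
Entering loop: for idx in range(20):
After iteration 1: idx = 0, hits = 1
After iteration 2: idx = 1, hits = 2
After iteration 3: idx = 2, hits = 3
After iteration 4: idx = 3, hits = 4
After iteration 5: idx = 4, hits = 5
After iteration 6: idx = 5, hits = 6
After iteration 7: idx = 6, hits = 7
After iteration 8: idx = 7, hits = 8
After iteration 9: idx = 8, hits = 9
After iteration 10: idx = 9, hits = 10
Loop ends.

Final answer: 10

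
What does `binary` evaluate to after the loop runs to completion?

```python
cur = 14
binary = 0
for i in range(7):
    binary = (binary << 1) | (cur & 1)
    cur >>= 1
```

Let's trace through this code step by step.

Initialize: cur = 14
Initialize: binary = 0
Entering loop: for i in range(7):
After iteration 1: i = 0, cur = 7, binary = 0
After iteration 2: i = 1, cur = 3, binary = 1
After iteration 3: i = 2, cur = 1, binary = 3
After iteration 4: i = 3, cur = 0, binary = 7
After iteration 5: i = 4, cur = 0, binary = 14
After iteration 6: i = 5, cur = 0, binary = 28
After iteration 7: i = 6, cur = 0, binary = 56
Loop ends.

Final answer: 56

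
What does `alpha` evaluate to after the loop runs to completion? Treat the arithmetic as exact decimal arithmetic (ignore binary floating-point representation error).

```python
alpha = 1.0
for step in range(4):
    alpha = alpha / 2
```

Let's trace through this code step by step.

Initialize: alpha = 1.0
Entering loop: for step in range(4):
After iteration 1: step = 0, alpha = 0.5
After iteration 2: step = 1, alpha = 0.25
After iteration 3: step = 2, alpha = 0.125
After iteration 4: step = 3, alpha = 0.0625
Loop ends.

Final answer: 0.0625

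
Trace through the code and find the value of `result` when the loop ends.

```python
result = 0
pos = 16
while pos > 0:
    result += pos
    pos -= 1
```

Let's trace through this code step by step.

Initialize: result = 0
Initialize: pos = 16
Entering loop: while pos > 0:
After iteration 1: result = 16, pos = 15
After iteration 2: result = 31, pos = 14
After iteration 3: result = 45, pos = 13
After iteration 4: result = 58, pos = 12
After iteration 5: result = 70, pos = 11
After iteration 6: result = 81, pos = 10
After iteration 7: result = 91, pos = 9
After iteration 8: result = 100, pos = 8
After iteration 9: result = 108, pos = 7
After iteration 10: result = 115, pos = 6
After iteration 11: result = 121, pos = 5
After iteration 12: result = 126, pos = 4
After iteration 13: result = 130, pos = 3
After iteration 14: result = 133, pos = 2
After iteration 15: result = 135, pos = 1
After iteration 16: result = 136, pos = 0
Loop ends.

Final answer: 136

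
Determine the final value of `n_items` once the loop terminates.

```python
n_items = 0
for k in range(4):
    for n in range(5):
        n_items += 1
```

Let's trace through this code step by step.

Initialize: n_items = 0
Entering loop: for k in range(4):
After iteration 1: k = 0, n_items = 5
After iteration 2: k = 1, n_items = 10
After iteration 3: k = 2, n_items = 15
After iteration 4: k = 3, n_items = 20
Loop ends.

Final answer: 20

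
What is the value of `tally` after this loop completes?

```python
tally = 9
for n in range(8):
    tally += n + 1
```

Let's trace through this code step by step.

Initialize: tally = 9
Entering loop: for n in range(8):
After iteration 1: n = 0, tally = 10
After iteration 2: n = 1, tally = 12
After iteration 3: n = 2, tally = 15
After iteration 4: n = 3, tally = 19
After iteration 5: n = 4, tally = 24
After iteration 6: n = 5, tally = 30
After iteration 7: n = 6, tally = 37
After iteration 8: n = 7, tally = 45
Loop ends.

Final answer: 45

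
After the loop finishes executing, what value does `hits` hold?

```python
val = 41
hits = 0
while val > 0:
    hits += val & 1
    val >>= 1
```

Let's trace through this code step by step.

Initialize: val = 41
Initialize: hits = 0
Entering loop: while val > 0:
After iteration 1: val = 20, hits = 1
After iteration 2: val = 10, hits = 1
After iteration 3: val = 5, hits = 1
After iteration 4: val = 2, hits = 2
After iteration 5: val = 1, hits = 2
After iteration 6: val = 0, hits = 3
Loop ends.

Final answer: 3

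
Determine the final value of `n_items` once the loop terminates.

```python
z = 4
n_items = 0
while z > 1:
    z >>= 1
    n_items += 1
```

Let's trace through this code step by step.

Initialize: z = 4
Initialize: n_items = 0
Entering loop: while z > 1:
After iteration 1: z = 2, n_items = 1
After iteration 2: z = 1, n_items = 2
Loop ends.

Final answer: 2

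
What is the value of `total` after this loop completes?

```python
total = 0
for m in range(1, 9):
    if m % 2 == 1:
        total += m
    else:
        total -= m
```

Let's trace through this code step by step.

Initialize: total = 0
Entering loop: for m in range(1, 9):
After iteration 1: m = 1, total = 1
After iteration 2: m = 2, total = -1
After iteration 3: m = 3, total = 2
After iteration 4: m = 4, total = -2
After iteration 5: m = 5, total = 3
After iteration 6: m = 6, total = -3
After iteration 7: m = 7, total = 4
After iteration 8: m = 8, total = -4
Loop ends.

Final answer: -4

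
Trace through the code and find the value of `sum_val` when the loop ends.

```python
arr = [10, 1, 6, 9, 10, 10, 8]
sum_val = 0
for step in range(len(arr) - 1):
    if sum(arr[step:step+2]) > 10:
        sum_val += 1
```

Let's trace through this code step by step.

Initialize: arr = [10, 1, 6, 9, 10, 10, 8]
Initialize: sum_val = 0
Entering loop: for step in range(len(arr) - 1):
After iteration 1: step = 0, sum_val = 1
After iteration 2: step = 1, sum_val = 1
After iteration 3: step = 2, sum_val = 2
After iteration 4: step = 3, sum_val = 3
After iteration 5: step = 4, sum_val = 4
After iteration 6: step = 5, sum_val = 5
Loop ends.

Final answer: 5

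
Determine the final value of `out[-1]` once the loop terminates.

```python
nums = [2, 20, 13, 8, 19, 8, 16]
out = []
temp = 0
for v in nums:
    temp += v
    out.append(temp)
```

Let's trace through this code step by step.

Initialize: nums = [2, 20, 13, 8, 19, 8, 16]
Initialize: out = []
Initialize: temp = 0
Entering loop: for v in nums:
After iteration 1: v = 2, out = [2], temp = 2
After iteration 2: v = 20, out = [2, 22], temp = 22
After iteration 3: v = 13, out = [2, 22, 35], temp = 35
After iteration 4: v = 8, out = [2, 22, 35, 43], temp = 43
After iteration 5: v = 19, out = [2, 22, 35, 43, 62], temp = 62
After iteration 6: v = 8, out = [2, 22, 35, 43, 62, 70], temp = 70
After iteration 7: v = 16, out = [2, 22, 35, 43, 62, 70, 86], temp = 86
Loop ends.
out[-1] = 86

Final answer: 86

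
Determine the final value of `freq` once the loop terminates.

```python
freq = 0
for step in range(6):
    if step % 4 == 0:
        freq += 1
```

Let's trace through this code step by step.

Initialize: freq = 0
Entering loop: for step in range(6):
After iteration 1: step = 0, freq = 1
After iteration 2: step = 1, freq = 1
After iteration 3: step = 2, freq = 1
After iteration 4: step = 3, freq = 1
After iteration 5: step = 4, freq = 2
After iteration 6: step = 5, freq = 2
Loop ends.

Final answer: 2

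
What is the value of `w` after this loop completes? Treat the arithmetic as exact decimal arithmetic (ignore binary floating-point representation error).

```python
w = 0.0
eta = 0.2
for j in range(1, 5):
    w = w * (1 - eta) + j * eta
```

Let's trace through this code step by step.

Initialize: w = 0.0
Initialize: eta = 0.2
Entering loop: for j in range(1, 5):
After iteration 1: j = 1, w = 0.2
After iteration 2: j = 2, w = 0.56
After iteration 3: j = 3, w = 1.048
After iteration 4: j = 4, w = 1.6384
Loop ends.

Final answer: 1.6384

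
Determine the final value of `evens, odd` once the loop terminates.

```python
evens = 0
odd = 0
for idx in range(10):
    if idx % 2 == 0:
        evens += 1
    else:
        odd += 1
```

Let's trace through this code step by step.

Initialize: evens = 0
Initialize: odd = 0
Entering loop: for idx in range(10):
After iteration 1: idx = 0, evens = 1, odd = 0
After iteration 2: idx = 1, evens = 1, odd = 1
After iteration 3: idx = 2, evens = 2, odd = 1
After iteration 4: idx = 3, evens = 2, odd = 2
After iteration 5: idx = 4, evens = 3, odd = 2
After iteration 6: idx = 5, evens = 3, odd = 3
After iteration 7: idx = 6, evens = 4, odd = 3
After iteration 8: idx = 7, evens = 4, odd = 4
After iteration 9: idx = 8, evens = 5, odd = 4
After iteration 10: idx = 9, evens = 5, odd = 5
Loop ends.

Final answer: 5, 5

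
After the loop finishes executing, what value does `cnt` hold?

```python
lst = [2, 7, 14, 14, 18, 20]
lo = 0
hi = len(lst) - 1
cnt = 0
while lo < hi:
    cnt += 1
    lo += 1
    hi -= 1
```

Let's trace through this code step by step.

Initialize: lst = [2, 7, 14, 14, 18, 20]
Initialize: lo = 0
Initialize: hi = 5
Initialize: cnt = 0
Entering loop: while lo < hi:
After iteration 1: lo = 1, hi = 4, cnt = 1
After iteration 2: lo = 2, hi = 3, cnt = 2
After iteration 3: lo = 3, hi = 2, cnt = 3
Loop ends.

Final answer: 3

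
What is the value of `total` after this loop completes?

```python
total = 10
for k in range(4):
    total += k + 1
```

Let's trace through this code step by step.

Initialize: total = 10
Entering loop: for k in range(4):
After iteration 1: k = 0, total = 11
After iteration 2: k = 1, total = 13
After iteration 3: k = 2, total = 16
After iteration 4: k = 3, total = 20
Loop ends.

Final answer: 20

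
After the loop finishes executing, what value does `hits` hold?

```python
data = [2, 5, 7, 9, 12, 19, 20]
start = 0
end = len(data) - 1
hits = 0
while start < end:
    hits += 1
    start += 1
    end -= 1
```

Let's trace through this code step by step.

Initialize: data = [2, 5, 7, 9, 12, 19, 20]
Initialize: start = 0
Initialize: end = 6
Initialize: hits = 0
Entering loop: while start < end:
After iteration 1: start = 1, end = 5, hits = 1
After iteration 2: start = 2, end = 4, hits = 2
After iteration 3: start = 3, end = 3, hits = 3
Loop ends.

Final answer: 3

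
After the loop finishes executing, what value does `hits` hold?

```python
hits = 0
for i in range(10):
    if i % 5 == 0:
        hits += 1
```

Let's trace through this code step by step.

Initialize: hits = 0
Entering loop: for i in range(10):
After iteration 1: i = 0, hits = 1
After iteration 2: i = 1, hits = 1
After iteration 3: i = 2, hits = 1
After iteration 4: i = 3, hits = 1
After iteration 5: i = 4, hits = 1
After iteration 6: i = 5, hits = 2
After iteration 7: i = 6, hits = 2
After iteration 8: i = 7, hits = 2
After iteration 9: i = 8, hits = 2
After iteration 10: i = 9, hits = 2
Loop ends.

Final answer: 2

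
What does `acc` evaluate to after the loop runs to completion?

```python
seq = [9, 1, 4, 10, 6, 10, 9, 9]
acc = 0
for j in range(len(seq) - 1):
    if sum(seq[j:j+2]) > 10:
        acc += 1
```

Let's trace through this code step by step.

Initialize: seq = [9, 1, 4, 10, 6, 10, 9, 9]
Initialize: acc = 0
Entering loop: for j in range(len(seq) - 1):
After iteration 1: j = 0, acc = 0
After iteration 2: j = 1, acc = 0
After iteration 3: j = 2, acc = 1
After iteration 4: j = 3, acc = 2
After iteration 5: j = 4, acc = 3
After iteration 6: j = 5, acc = 4
After iteration 7: j = 6, acc = 5
Loop ends.

Final answer: 5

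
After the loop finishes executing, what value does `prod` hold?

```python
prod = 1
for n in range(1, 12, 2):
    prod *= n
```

Let's trace through this code step by step.

Initialize: prod = 1
Entering loop: for n in range(1, 12, 2):
After iteration 1: n = 1, prod = 1
After iteration 2: n = 3, prod = 3
After iteration 3: n = 5, prod = 15
After iteration 4: n = 7, prod = 105
After iteration 5: n = 9, prod = 945
After iteration 6: n = 11, prod = 10395
Loop ends.

Final answer: 10395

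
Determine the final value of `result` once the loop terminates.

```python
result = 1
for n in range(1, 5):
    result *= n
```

Let's trace through this code step by step.

Initialize: result = 1
Entering loop: for n in range(1, 5):
After iteration 1: n = 1, result = 1
After iteration 2: n = 2, result = 2
After iteration 3: n = 3, result = 6
After iteration 4: n = 4, result = 24
Loop ends.

Final answer: 24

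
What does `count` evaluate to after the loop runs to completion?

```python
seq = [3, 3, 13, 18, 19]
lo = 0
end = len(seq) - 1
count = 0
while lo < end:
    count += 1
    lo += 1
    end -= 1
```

Let's trace through this code step by step.

Initialize: seq = [3, 3, 13, 18, 19]
Initialize: lo = 0
Initialize: end = 4
Initialize: count = 0
Entering loop: while lo < end:
After iteration 1: lo = 1, end = 3, count = 1
After iteration 2: lo = 2, end = 2, count = 2
Loop ends.

Final answer: 2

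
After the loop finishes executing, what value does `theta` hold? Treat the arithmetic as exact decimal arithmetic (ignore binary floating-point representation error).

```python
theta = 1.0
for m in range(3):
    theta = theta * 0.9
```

Let's trace through this code step by step.

Initialize: theta = 1.0
Entering loop: for m in range(3):
After iteration 1: m = 0, theta = 0.9
After iteration 2: m = 1, theta = 0.81
After iteration 3: m = 2, theta = 0.729
Loop ends.

Final answer: 0.729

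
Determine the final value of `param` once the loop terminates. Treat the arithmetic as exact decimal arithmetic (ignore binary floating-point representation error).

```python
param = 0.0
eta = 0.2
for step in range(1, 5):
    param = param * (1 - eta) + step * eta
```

Let's trace through this code step by step.

Initialize: param = 0.0
Initialize: eta = 0.2
Entering loop: for step in range(1, 5):
After iteration 1: step = 1, param = 0.2
After iteration 2: step = 2, param = 0.56
After iteration 3: step = 3, param = 1.048
After iteration 4: step = 4, param = 1.6384
Loop ends.

Final answer: 1.6384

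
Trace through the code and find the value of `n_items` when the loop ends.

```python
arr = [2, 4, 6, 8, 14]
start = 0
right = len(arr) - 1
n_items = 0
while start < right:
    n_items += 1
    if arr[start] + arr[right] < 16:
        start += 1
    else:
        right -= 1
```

Let's trace through this code step by step.

Initialize: arr = [2, 4, 6, 8, 14]
Initialize: start = 0
Initialize: right = 4
Initialize: n_items = 0
Entering loop: while start < right:
After iteration 1: start = 0, right = 3, n_items = 1
After iteration 2: start = 1, right = 3, n_items = 2
After iteration 3: start = 2, right = 3, n_items = 3
After iteration 4: start = 3, right = 3, n_items = 4
Loop ends.

Final answer: 4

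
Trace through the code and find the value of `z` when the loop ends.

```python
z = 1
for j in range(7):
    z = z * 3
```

Let's trace through this code step by step.

Initialize: z = 1
Entering loop: for j in range(7):
After iteration 1: j = 0, z = 3
After iteration 2: j = 1, z = 9
After iteration 3: j = 2, z = 27
After iteration 4: j = 3, z = 81
After iteration 5: j = 4, z = 243
After iteration 6: j = 5, z = 729
After iteration 7: j = 6, z = 2187
Loop ends.

Final answer: 2187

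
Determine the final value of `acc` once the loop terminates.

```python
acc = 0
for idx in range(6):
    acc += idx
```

Let's trace through this code step by step.

Initialize: acc = 0
Entering loop: for idx in range(6):
After iteration 1: idx = 0, acc = 0
After iteration 2: idx = 1, acc = 1
After iteration 3: idx = 2, acc = 3
After iteration 4: idx = 3, acc = 6
After iteration 5: idx = 4, acc = 10
After iteration 6: idx = 5, acc = 15
Loop ends.

Final answer: 15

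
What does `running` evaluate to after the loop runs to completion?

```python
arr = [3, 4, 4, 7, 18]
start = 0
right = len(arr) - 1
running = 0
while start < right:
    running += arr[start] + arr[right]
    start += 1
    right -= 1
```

Let's trace through this code step by step.

Initialize: arr = [3, 4, 4, 7, 18]
Initialize: start = 0
Initialize: right = 4
Initialize: running = 0
Entering loop: while start < right:
After iteration 1: start = 1, right = 3, running = 21
After iteration 2: start = 2, right = 2, running = 32
Loop ends.

Final answer: 32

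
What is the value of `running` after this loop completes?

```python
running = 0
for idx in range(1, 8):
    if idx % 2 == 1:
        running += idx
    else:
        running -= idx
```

Let's trace through this code step by step.

Initialize: running = 0
Entering loop: for idx in range(1, 8):
After iteration 1: idx = 1, running = 1
After iteration 2: idx = 2, running = -1
After iteration 3: idx = 3, running = 2
After iteration 4: idx = 4, running = -2
After iteration 5: idx = 5, running = 3
After iteration 6: idx = 6, running = -3
After iteration 7: idx = 7, running = 4
Loop ends.

Final answer: 4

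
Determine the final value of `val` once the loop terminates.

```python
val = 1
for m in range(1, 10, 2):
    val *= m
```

Let's trace through this code step by step.

Initialize: val = 1
Entering loop: for m in range(1, 10, 2):
After iteration 1: m = 1, val = 1
After iteration 2: m = 3, val = 3
After iteration 3: m = 5, val = 15
After iteration 4: m = 7, val = 105
After iteration 5: m = 9, val = 945
Loop ends.

Final answer: 945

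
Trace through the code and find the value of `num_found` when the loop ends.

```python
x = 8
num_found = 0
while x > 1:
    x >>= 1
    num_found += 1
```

Let's trace through this code step by step.

Initialize: x = 8
Initialize: num_found = 0
Entering loop: while x > 1:
After iteration 1: x = 4, num_found = 1
After iteration 2: x = 2, num_found = 2
After iteration 3: x = 1, num_found = 3
Loop ends.

Final answer: 3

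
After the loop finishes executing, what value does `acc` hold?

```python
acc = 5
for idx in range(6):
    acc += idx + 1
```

Let's trace through this code step by step.

Initialize: acc = 5
Entering loop: for idx in range(6):
After iteration 1: idx = 0, acc = 6
After iteration 2: idx = 1, acc = 8
After iteration 3: idx = 2, acc = 11
After iteration 4: idx = 3, acc = 15
After iteration 5: idx = 4, acc = 20
After iteration 6: idx = 5, acc = 26
Loop ends.

Final answer: 26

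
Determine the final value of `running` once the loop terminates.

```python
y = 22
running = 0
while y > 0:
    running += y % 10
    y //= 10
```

Let's trace through this code step by step.

Initialize: y = 22
Initialize: running = 0
Entering loop: while y > 0:
After iteration 1: y = 2, running = 2
After iteration 2: y = 0, running = 4
Loop ends.

Final answer: 4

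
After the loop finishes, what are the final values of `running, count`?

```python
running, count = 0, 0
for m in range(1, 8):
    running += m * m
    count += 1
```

Let's trace through this code step by step.

Initialize: running = 0
Initialize: count = 0
Entering loop: for m in range(1, 8):
After iteration 1: m = 1, running = 1, count = 1
After iteration 2: m = 2, running = 5, count = 2
After iteration 3: m = 3, running = 14, count = 3
After iteration 4: m = 4, running = 30, count = 4
After iteration 5: m = 5, running = 55, count = 5
After iteration 6: m = 6, running = 91, count = 6
After iteration 7: m = 7, running = 140, count = 7
Loop ends.

Final answer: 140, 7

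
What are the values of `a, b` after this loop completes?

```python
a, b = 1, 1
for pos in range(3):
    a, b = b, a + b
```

Let's trace through this code step by step.

Initialize: a = 1
Initialize: b = 1
Entering loop: for pos in range(3):
After iteration 1: pos = 0, a = 1, b = 2
After iteration 2: pos = 1, a = 2, b = 3
After iteration 3: pos = 2, a = 3, b = 5
Loop ends.

Final answer: 3, 5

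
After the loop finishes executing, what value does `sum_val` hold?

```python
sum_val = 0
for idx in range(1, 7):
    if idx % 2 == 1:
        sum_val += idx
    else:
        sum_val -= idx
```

Let's trace through this code step by step.

Initialize: sum_val = 0
Entering loop: for idx in range(1, 7):
After iteration 1: idx = 1, sum_val = 1
After iteration 2: idx = 2, sum_val = -1
After iteration 3: idx = 3, sum_val = 2
After iteration 4: idx = 4, sum_val = -2
After iteration 5: idx = 5, sum_val = 3
After iteration 6: idx = 6, sum_val = -3
Loop ends.

Final answer: -3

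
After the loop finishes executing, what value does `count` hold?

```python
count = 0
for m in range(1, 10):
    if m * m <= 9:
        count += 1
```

Let's trace through this code step by step.

Initialize: count = 0
Entering loop: for m in range(1, 10):
After iteration 1: m = 1, count = 1
After iteration 2: m = 2, count = 2
After iteration 3: m = 3, count = 3
After iteration 4: m = 4, count = 3
After iteration 5: m = 5, count = 3
After iteration 6: m = 6, count = 3
After iteration 7: m = 7, count = 3
After iteration 8: m = 8, count = 3
After iteration 9: m = 9, count = 3
Loop ends.

Final answer: 3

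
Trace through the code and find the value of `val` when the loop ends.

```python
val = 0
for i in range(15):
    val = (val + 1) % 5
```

Let's trace through this code step by step.

Initialize: val = 0
Entering loop: for i in range(15):
After iteration 1: i = 0, val = 1
After iteration 2: i = 1, val = 2
After iteration 3: i = 2, val = 3
After iteration 4: i = 3, val = 4
After iteration 5: i = 4, val = 0
After iteration 6: i = 5, val = 1
After iteration 7: i = 6, val = 2
After iteration 8: i = 7, val = 3
After iteration 9: i = 8, val = 4
After iteration 10: i = 9, val = 0
After iteration 11: i = 10, val = 1
After iteration 12: i = 11, val = 2
After iteration 13: i = 12, val = 3
After iteration 14: i = 13, val = 4
After iteration 15: i = 14, val = 0
Loop ends.

Final answer: 0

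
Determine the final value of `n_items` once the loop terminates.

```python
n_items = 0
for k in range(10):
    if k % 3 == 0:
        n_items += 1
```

Let's trace through this code step by step.

Initialize: n_items = 0
Entering loop: for k in range(10):
After iteration 1: k = 0, n_items = 1
After iteration 2: k = 1, n_items = 1
After iteration 3: k = 2, n_items = 1
After iteration 4: k = 3, n_items = 2
After iteration 5: k = 4, n_items = 2
After iteration 6: k = 5, n_items = 2
After iteration 7: k = 6, n_items = 3
After iteration 8: k = 7, n_items = 3
After iteration 9: k = 8, n_items = 3
After iteration 10: k = 9, n_items = 4
Loop ends.

Final answer: 4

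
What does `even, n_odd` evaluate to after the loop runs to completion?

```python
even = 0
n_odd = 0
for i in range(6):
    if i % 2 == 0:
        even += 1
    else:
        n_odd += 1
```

Let's trace through this code step by step.

Initialize: even = 0
Initialize: n_odd = 0
Entering loop: for i in range(6):
After iteration 1: i = 0, even = 1, n_odd = 0
After iteration 2: i = 1, even = 1, n_odd = 1
After iteration 3: i = 2, even = 2, n_odd = 1
After iteration 4: i = 3, even = 2, n_odd = 2
After iteration 5: i = 4, even = 3, n_odd = 2
After iteration 6: i = 5, even = 3, n_odd = 3
Loop ends.

Final answer: 3, 3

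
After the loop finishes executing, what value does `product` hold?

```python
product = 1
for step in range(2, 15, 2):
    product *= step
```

Let's trace through this code step by step.

Initialize: product = 1
Entering loop: for step in range(2, 15, 2):
After iteration 1: step = 2, product = 2
After iteration 2: step = 4, product = 8
After iteration 3: step = 6, product = 48
After iteration 4: step = 8, product = 384
After iteration 5: step = 10, product = 3840
After iteration 6: step = 12, product = 46080
After iteration 7: step = 14, product = 645120
Loop ends.

Final answer: 645120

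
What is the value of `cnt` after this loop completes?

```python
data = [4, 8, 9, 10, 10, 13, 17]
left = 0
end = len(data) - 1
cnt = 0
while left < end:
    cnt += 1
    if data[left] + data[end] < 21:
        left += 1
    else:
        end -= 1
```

Let's trace through this code step by step.

Initialize: data = [4, 8, 9, 10, 10, 13, 17]
Initialize: left = 0
Initialize: end = 6
Initialize: cnt = 0
Entering loop: while left < end:
After iteration 1: left = 0, end = 5, cnt = 1
After iteration 2: left = 1, end = 5, cnt = 2
After iteration 3: left = 1, end = 4, cnt = 3
After iteration 4: left = 2, end = 4, cnt = 4
After iteration 5: left = 3, end = 4, cnt = 5
After iteration 6: left = 4, end = 4, cnt = 6
Loop ends.

Final answer: 6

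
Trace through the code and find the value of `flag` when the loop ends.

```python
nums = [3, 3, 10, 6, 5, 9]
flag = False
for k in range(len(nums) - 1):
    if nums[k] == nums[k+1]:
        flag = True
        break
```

Let's trace through this code step by step.

Initialize: nums = [3, 3, 10, 6, 5, 9]
Initialize: flag = False
Entering loop: for k in range(len(nums) - 1):
After iteration 1: k = 0, flag = True
Loop ends.

Final answer: True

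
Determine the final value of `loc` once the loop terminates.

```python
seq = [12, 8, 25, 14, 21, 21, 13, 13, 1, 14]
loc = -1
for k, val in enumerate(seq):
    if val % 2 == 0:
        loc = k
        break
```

Let's trace through this code step by step.

Initialize: seq = [12, 8, 25, 14, 21, 21, 13, 13, 1, 14]
Initialize: loc = -1
Entering loop: for k, val in enumerate(seq):
After iteration 1: k = 0, val = 12, loc = 0
Loop ends.

Final answer: 0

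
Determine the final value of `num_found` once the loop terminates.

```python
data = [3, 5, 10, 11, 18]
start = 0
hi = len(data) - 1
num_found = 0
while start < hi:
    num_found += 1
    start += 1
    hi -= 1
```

Let's trace through this code step by step.

Initialize: data = [3, 5, 10, 11, 18]
Initialize: start = 0
Initialize: hi = 4
Initialize: num_found = 0
Entering loop: while start < hi:
After iteration 1: start = 1, hi = 3, num_found = 1
After iteration 2: start = 2, hi = 2, num_found = 2
Loop ends.

Final answer: 2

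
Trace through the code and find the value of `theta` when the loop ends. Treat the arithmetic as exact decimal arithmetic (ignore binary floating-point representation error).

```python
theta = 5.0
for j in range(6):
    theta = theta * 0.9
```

Let's trace through this code step by step.

Initialize: theta = 5.0
Entering loop: for j in range(6):
After iteration 1: j = 0, theta = 4.5
After iteration 2: j = 1, theta = 4.05
After iteration 3: j = 2, theta = 3.645
After iteration 4: j = 3, theta = 3.2805
After iteration 5: j = 4, theta = 2.95245
After iteration 6: j = 5, theta = 2.657205
Loop ends.

Final answer: 2.657205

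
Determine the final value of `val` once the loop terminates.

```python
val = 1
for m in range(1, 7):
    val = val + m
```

Let's trace through this code step by step.

Initialize: val = 1
Entering loop: for m in range(1, 7):
After iteration 1: m = 1, val = 2
After iteration 2: m = 2, val = 4
After iteration 3: m = 3, val = 7
After iteration 4: m = 4, val = 11
After iteration 5: m = 5, val = 16
After iteration 6: m = 6, val = 22
Loop ends.

Final answer: 22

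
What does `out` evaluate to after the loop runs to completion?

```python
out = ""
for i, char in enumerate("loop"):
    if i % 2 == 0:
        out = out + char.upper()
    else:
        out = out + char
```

Let's trace through this code step by step.

Initialize: out = ''
Entering loop: for i, char in enumerate("loop"):
After iteration 1: i = 0, char = 'l', out = 'L'
After iteration 2: i = 1, char = 'o', out = 'Lo'
After iteration 3: i = 2, char = 'o', out = 'LoO'
After iteration 4: i = 3, char = 'p', out = 'LoOp'
Loop ends.

Final answer: 'LoOp'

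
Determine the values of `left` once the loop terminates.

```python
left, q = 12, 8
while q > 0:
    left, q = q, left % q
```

Let's trace through this code step by step.

Initialize: left = 12
Initialize: q = 8
Entering loop: while q > 0:
After iteration 1: left = 8, q = 4
After iteration 2: left = 4, q = 0
Loop ends.

Final answer: 4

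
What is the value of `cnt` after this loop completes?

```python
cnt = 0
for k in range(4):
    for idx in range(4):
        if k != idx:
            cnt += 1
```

Let's trace through this code step by step.

Initialize: cnt = 0
Entering loop: for k in range(4):
After iteration 1: k = 0, cnt = 3
After iteration 2: k = 1, cnt = 6
After iteration 3: k = 2, cnt = 9
After iteration 4: k = 3, cnt = 12
Loop ends.

Final answer: 12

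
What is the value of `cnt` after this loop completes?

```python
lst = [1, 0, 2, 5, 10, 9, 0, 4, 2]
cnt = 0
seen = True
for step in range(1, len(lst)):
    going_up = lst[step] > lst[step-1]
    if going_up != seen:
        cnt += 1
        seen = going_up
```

Let's trace through this code step by step.

Initialize: lst = [1, 0, 2, 5, 10, 9, 0, 4, 2]
Initialize: cnt = 0
Initialize: seen = True
Entering loop: for step in range(1, len(lst)):
After iteration 1: step = 1, cnt = 1, seen = False, going_up = False
After iteration 2: step = 2, cnt = 2, seen = True, going_up = True
After iteration 3: step = 3, cnt = 2, seen = True, going_up = True
After iteration 4: step = 4, cnt = 2, seen = True, going_up = True
After iteration 5: step = 5, cnt = 3, seen = False, going_up = False
After iteration 6: step = 6, cnt = 3, seen = False, going_up = False
After iteration 7: step = 7, cnt = 4, seen = True, going_up = True
After iteration 8: step = 8, cnt = 5, seen = False, going_up = False
Loop ends.

Final answer: 5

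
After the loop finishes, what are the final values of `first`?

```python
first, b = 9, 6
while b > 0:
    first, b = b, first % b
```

Let's trace through this code step by step.

Initialize: first = 9
Initialize: b = 6
Entering loop: while b > 0:
After iteration 1: first = 6, b = 3
After iteration 2: first = 3, b = 0
Loop ends.

Final answer: 3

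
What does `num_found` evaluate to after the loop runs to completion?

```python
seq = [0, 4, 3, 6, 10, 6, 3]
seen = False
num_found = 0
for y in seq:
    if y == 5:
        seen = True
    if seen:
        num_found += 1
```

Let's trace through this code step by step.

Initialize: seq = [0, 4, 3, 6, 10, 6, 3]
Initialize: seen = False
Initialize: num_found = 0
Entering loop: for y in seq:
After iteration 1: y = 0, num_found = 0
After iteration 2: y = 4, num_found = 0
After iteration 3: y = 3, num_found = 0
After iteration 4: y = 6, num_found = 0
After iteration 5: y = 10, num_found = 0
After iteration 6: y = 6, num_found = 0
After iteration 7: y = 3, num_found = 0
Loop ends.

Final answer: 0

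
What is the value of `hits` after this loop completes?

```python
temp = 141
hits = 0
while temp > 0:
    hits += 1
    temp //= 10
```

Let's trace through this code step by step.

Initialize: temp = 141
Initialize: hits = 0
Entering loop: while temp > 0:
After iteration 1: temp = 14, hits = 1
After iteration 2: temp = 1, hits = 2
After iteration 3: temp = 0, hits = 3
Loop ends.

Final answer: 3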